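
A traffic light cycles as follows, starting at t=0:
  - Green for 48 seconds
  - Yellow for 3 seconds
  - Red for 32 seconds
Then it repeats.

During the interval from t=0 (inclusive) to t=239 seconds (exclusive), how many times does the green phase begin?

Answer: 3

Derivation:
Cycle = 48+3+32 = 83s
green phase starts at t = k*83 + 0 for k=0,1,2,...
Need k*83+0 < 239 → k < 2.880
k ∈ {0, ..., 2} → 3 starts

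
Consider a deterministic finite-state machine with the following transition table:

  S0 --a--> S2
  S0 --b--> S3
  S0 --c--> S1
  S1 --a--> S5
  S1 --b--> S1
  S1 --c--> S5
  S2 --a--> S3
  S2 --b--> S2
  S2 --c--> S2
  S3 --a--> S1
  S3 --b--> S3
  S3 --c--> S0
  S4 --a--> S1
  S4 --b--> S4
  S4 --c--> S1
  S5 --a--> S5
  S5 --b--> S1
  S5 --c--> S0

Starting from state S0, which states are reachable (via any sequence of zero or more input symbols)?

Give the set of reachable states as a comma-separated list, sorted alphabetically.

Answer: S0, S1, S2, S3, S5

Derivation:
BFS from S0:
  visit S0: S0--a-->S2 (new), S0--b-->S3 (new), S0--c-->S1 (new)
  visit S2: S2--a-->S3 (seen), S2--b-->S2 (seen), S2--c-->S2 (seen)
  visit S3: S3--a-->S1 (seen), S3--b-->S3 (seen), S3--c-->S0 (seen)
  visit S1: S1--a-->S5 (new), S1--b-->S1 (seen), S1--c-->S5 (seen)
  visit S5: S5--a-->S5 (seen), S5--b-->S1 (seen), S5--c-->S0 (seen)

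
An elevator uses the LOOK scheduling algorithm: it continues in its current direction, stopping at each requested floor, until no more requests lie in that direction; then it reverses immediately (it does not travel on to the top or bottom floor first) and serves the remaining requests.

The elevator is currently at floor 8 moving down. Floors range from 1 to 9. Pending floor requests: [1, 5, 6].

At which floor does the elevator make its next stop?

Current floor: 8, direction: down
Requests above: []
Requests below: [1, 5, 6]
Moving down and requests lie below → nearest below is max([1, 5, 6]) = 6

Answer: 6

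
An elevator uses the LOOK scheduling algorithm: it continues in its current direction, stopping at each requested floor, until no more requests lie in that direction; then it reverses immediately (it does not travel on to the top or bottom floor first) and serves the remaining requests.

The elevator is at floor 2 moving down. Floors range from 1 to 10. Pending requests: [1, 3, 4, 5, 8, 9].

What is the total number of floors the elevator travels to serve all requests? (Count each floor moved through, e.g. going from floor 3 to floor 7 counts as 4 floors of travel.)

Answer: 9

Derivation:
Start at floor 2 moving down, LOOK stop order: [1, 3, 4, 5, 8, 9]
  2 → 1: |1-2| = 1, total = 1
  1 → 3: |3-1| = 2, total = 3
  3 → 4: |4-3| = 1, total = 4
  4 → 5: |5-4| = 1, total = 5
  5 → 8: |8-5| = 3, total = 8
  8 → 9: |9-8| = 1, total = 9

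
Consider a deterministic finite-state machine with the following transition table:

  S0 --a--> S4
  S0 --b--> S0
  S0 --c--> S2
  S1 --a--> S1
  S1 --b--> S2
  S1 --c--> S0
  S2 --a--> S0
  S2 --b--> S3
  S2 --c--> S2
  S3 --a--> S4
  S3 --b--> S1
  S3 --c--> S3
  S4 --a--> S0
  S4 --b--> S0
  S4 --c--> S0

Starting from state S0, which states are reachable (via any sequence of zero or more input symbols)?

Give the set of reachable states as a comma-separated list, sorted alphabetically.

BFS from S0:
  visit S0: S0--a-->S4 (new), S0--b-->S0 (seen), S0--c-->S2 (new)
  visit S4: S4--a-->S0 (seen), S4--b-->S0 (seen), S4--c-->S0 (seen)
  visit S2: S2--a-->S0 (seen), S2--b-->S3 (new), S2--c-->S2 (seen)
  visit S3: S3--a-->S4 (seen), S3--b-->S1 (new), S3--c-->S3 (seen)
  visit S1: S1--a-->S1 (seen), S1--b-->S2 (seen), S1--c-->S0 (seen)

Answer: S0, S1, S2, S3, S4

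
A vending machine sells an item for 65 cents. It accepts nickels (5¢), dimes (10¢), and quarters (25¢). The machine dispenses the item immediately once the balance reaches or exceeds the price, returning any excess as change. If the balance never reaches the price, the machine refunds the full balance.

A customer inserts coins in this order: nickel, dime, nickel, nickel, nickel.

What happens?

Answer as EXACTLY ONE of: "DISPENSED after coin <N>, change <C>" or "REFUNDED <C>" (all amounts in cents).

Price: 65¢
Coin 1 (nickel, 5¢): balance = 5¢
Coin 2 (dime, 10¢): balance = 15¢
Coin 3 (nickel, 5¢): balance = 20¢
Coin 4 (nickel, 5¢): balance = 25¢
Coin 5 (nickel, 5¢): balance = 30¢
All coins inserted, balance 30¢ < price 65¢ → REFUND 30¢

Answer: REFUNDED 30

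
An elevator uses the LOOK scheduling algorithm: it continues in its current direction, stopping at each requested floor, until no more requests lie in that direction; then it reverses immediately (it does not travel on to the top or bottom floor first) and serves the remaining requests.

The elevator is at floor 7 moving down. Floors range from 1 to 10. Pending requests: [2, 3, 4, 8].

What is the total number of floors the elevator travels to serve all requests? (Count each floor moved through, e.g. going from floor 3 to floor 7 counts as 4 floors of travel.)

Start at floor 7 moving down, LOOK stop order: [4, 3, 2, 8]
  7 → 4: |4-7| = 3, total = 3
  4 → 3: |3-4| = 1, total = 4
  3 → 2: |2-3| = 1, total = 5
  2 → 8: |8-2| = 6, total = 11

Answer: 11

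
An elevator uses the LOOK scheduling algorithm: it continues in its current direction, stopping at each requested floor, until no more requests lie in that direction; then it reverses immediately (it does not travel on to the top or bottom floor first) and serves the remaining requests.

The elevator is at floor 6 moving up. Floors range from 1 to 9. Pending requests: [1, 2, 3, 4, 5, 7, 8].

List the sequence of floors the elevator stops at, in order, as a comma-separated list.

Answer: 7, 8, 5, 4, 3, 2, 1

Derivation:
Current: 6, moving UP
Serve above first (ascending): [7, 8]
Then reverse, serve below (descending): [5, 4, 3, 2, 1]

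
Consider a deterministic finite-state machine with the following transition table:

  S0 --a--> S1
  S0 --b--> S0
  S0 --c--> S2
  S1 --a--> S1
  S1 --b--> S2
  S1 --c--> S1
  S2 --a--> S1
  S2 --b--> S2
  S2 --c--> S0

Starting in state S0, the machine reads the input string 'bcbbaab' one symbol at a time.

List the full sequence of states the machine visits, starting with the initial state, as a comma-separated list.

Start: S0
  read 'b': S0 --b--> S0
  read 'c': S0 --c--> S2
  read 'b': S2 --b--> S2
  read 'b': S2 --b--> S2
  read 'a': S2 --a--> S1
  read 'a': S1 --a--> S1
  read 'b': S1 --b--> S2

Answer: S0, S0, S2, S2, S2, S1, S1, S2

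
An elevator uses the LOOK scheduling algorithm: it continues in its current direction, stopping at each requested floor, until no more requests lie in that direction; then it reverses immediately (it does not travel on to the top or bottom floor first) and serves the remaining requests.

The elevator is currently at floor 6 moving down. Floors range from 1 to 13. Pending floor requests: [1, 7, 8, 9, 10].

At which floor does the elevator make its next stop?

Current floor: 6, direction: down
Requests above: [7, 8, 9, 10]
Requests below: [1]
Moving down and requests lie below → nearest below is max([1]) = 1

Answer: 1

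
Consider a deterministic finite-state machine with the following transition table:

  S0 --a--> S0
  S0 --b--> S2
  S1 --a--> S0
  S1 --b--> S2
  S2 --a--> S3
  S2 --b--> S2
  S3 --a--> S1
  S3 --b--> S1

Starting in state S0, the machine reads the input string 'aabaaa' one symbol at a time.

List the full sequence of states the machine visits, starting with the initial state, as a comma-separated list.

Start: S0
  read 'a': S0 --a--> S0
  read 'a': S0 --a--> S0
  read 'b': S0 --b--> S2
  read 'a': S2 --a--> S3
  read 'a': S3 --a--> S1
  read 'a': S1 --a--> S0

Answer: S0, S0, S0, S2, S3, S1, S0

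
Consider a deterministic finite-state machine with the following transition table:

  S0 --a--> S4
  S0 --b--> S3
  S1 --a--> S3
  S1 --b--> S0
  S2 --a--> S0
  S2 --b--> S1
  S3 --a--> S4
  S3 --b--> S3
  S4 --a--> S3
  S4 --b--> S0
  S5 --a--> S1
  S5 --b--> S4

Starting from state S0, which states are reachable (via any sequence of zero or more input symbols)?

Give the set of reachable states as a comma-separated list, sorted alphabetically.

Answer: S0, S3, S4

Derivation:
BFS from S0:
  visit S0: S0--a-->S4 (new), S0--b-->S3 (new)
  visit S4: S4--a-->S3 (seen), S4--b-->S0 (seen)
  visit S3: S3--a-->S4 (seen), S3--b-->S3 (seen)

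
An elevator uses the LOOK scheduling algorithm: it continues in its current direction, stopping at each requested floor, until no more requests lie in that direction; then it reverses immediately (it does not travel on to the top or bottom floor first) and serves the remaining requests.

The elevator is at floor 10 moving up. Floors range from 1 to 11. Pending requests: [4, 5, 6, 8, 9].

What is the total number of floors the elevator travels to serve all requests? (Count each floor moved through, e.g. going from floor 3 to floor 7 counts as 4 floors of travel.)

Start at floor 10 moving up, LOOK stop order: [9, 8, 6, 5, 4]
  10 → 9: |9-10| = 1, total = 1
  9 → 8: |8-9| = 1, total = 2
  8 → 6: |6-8| = 2, total = 4
  6 → 5: |5-6| = 1, total = 5
  5 → 4: |4-5| = 1, total = 6

Answer: 6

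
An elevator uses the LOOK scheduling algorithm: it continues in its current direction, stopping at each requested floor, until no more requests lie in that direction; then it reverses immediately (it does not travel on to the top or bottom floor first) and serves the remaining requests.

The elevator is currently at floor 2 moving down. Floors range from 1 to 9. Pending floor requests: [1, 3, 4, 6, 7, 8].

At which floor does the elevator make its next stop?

Current floor: 2, direction: down
Requests above: [3, 4, 6, 7, 8]
Requests below: [1]
Moving down and requests lie below → nearest below is max([1]) = 1

Answer: 1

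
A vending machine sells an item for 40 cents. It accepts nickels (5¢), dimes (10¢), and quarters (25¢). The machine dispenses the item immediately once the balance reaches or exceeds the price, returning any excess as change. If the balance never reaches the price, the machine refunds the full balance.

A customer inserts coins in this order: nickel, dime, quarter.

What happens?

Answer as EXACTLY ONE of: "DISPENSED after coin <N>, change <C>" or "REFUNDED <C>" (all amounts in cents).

Price: 40¢
Coin 1 (nickel, 5¢): balance = 5¢
Coin 2 (dime, 10¢): balance = 15¢
Coin 3 (quarter, 25¢): balance = 40¢
  → balance >= price → DISPENSE, change = 40 - 40 = 0¢

Answer: DISPENSED after coin 3, change 0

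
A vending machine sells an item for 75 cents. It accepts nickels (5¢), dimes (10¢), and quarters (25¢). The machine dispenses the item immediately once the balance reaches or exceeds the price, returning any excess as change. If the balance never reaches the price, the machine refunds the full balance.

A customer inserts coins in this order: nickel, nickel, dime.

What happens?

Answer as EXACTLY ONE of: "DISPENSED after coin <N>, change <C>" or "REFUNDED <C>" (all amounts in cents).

Answer: REFUNDED 20

Derivation:
Price: 75¢
Coin 1 (nickel, 5¢): balance = 5¢
Coin 2 (nickel, 5¢): balance = 10¢
Coin 3 (dime, 10¢): balance = 20¢
All coins inserted, balance 20¢ < price 75¢ → REFUND 20¢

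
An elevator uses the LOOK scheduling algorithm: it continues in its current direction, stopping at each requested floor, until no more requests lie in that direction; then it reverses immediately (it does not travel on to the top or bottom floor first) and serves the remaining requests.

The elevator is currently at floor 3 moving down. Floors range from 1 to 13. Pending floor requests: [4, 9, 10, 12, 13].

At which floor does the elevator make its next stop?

Current floor: 3, direction: down
Requests above: [4, 9, 10, 12, 13]
Requests below: []
Moving down but no requests below → reverse; nearest above is min([4, 9, 10, 12, 13]) = 4

Answer: 4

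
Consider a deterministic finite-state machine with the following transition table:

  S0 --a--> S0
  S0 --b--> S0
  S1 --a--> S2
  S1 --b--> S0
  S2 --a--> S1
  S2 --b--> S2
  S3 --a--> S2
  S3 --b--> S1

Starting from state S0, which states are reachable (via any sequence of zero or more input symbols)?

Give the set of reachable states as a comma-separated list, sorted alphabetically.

BFS from S0:
  visit S0: S0--a-->S0 (seen), S0--b-->S0 (seen)

Answer: S0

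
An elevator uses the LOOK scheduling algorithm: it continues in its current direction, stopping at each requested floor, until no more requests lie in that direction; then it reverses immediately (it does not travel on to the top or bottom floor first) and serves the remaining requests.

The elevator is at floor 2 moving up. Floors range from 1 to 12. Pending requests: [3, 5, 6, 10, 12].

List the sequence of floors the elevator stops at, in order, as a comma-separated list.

Answer: 3, 5, 6, 10, 12

Derivation:
Current: 2, moving UP
Serve above first (ascending): [3, 5, 6, 10, 12]
Then reverse, serve below (descending): []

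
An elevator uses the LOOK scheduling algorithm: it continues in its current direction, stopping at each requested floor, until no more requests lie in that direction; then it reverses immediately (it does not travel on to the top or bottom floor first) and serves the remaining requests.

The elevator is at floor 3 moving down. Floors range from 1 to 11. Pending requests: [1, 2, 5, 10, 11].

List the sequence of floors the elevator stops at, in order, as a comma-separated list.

Answer: 2, 1, 5, 10, 11

Derivation:
Current: 3, moving DOWN
Serve below first (descending): [2, 1]
Then reverse, serve above (ascending): [5, 10, 11]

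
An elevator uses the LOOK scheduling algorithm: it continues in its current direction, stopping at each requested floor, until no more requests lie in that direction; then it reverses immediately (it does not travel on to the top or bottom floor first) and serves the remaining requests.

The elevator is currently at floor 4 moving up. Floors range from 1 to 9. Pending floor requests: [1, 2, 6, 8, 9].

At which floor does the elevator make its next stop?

Answer: 6

Derivation:
Current floor: 4, direction: up
Requests above: [6, 8, 9]
Requests below: [1, 2]
Moving up and requests lie above → nearest above is min([6, 8, 9]) = 6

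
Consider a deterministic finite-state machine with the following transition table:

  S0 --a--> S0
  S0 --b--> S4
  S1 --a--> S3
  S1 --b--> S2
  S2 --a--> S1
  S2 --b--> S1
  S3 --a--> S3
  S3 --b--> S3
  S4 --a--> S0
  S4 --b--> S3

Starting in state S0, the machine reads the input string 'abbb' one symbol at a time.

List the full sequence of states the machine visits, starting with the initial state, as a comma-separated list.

Answer: S0, S0, S4, S3, S3

Derivation:
Start: S0
  read 'a': S0 --a--> S0
  read 'b': S0 --b--> S4
  read 'b': S4 --b--> S3
  read 'b': S3 --b--> S3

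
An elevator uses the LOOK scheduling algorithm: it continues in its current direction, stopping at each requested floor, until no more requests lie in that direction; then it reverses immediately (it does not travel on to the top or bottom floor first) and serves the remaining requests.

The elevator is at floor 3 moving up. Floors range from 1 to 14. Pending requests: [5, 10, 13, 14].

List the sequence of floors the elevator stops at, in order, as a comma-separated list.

Current: 3, moving UP
Serve above first (ascending): [5, 10, 13, 14]
Then reverse, serve below (descending): []

Answer: 5, 10, 13, 14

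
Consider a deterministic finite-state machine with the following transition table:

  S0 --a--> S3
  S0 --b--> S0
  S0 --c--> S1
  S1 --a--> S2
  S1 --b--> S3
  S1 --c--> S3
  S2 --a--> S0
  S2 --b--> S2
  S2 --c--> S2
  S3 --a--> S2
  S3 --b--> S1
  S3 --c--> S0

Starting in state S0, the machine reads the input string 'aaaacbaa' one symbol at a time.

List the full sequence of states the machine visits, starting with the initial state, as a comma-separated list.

Answer: S0, S3, S2, S0, S3, S0, S0, S3, S2

Derivation:
Start: S0
  read 'a': S0 --a--> S3
  read 'a': S3 --a--> S2
  read 'a': S2 --a--> S0
  read 'a': S0 --a--> S3
  read 'c': S3 --c--> S0
  read 'b': S0 --b--> S0
  read 'a': S0 --a--> S3
  read 'a': S3 --a--> S2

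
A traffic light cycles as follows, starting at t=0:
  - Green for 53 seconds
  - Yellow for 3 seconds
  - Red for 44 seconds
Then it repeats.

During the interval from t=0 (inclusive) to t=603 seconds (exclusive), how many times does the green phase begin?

Answer: 7

Derivation:
Cycle = 53+3+44 = 100s
green phase starts at t = k*100 + 0 for k=0,1,2,...
Need k*100+0 < 603 → k < 6.030
k ∈ {0, ..., 6} → 7 starts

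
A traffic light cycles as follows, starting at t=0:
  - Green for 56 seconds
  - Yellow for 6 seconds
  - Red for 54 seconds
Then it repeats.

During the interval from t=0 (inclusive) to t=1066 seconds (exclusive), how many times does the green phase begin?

Cycle = 56+6+54 = 116s
green phase starts at t = k*116 + 0 for k=0,1,2,...
Need k*116+0 < 1066 → k < 9.190
k ∈ {0, ..., 9} → 10 starts

Answer: 10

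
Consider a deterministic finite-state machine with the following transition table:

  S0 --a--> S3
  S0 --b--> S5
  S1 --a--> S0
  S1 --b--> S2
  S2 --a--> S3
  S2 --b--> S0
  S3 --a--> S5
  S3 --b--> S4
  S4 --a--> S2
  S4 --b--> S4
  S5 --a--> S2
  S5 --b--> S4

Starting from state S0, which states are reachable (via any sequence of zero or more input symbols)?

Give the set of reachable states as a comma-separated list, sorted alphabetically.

Answer: S0, S2, S3, S4, S5

Derivation:
BFS from S0:
  visit S0: S0--a-->S3 (new), S0--b-->S5 (new)
  visit S3: S3--a-->S5 (seen), S3--b-->S4 (new)
  visit S5: S5--a-->S2 (new), S5--b-->S4 (seen)
  visit S4: S4--a-->S2 (seen), S4--b-->S4 (seen)
  visit S2: S2--a-->S3 (seen), S2--b-->S0 (seen)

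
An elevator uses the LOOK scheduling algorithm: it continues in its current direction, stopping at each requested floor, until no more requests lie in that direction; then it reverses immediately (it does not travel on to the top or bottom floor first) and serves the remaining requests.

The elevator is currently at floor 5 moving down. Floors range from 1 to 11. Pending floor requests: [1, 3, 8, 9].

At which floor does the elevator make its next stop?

Answer: 3

Derivation:
Current floor: 5, direction: down
Requests above: [8, 9]
Requests below: [1, 3]
Moving down and requests lie below → nearest below is max([1, 3]) = 3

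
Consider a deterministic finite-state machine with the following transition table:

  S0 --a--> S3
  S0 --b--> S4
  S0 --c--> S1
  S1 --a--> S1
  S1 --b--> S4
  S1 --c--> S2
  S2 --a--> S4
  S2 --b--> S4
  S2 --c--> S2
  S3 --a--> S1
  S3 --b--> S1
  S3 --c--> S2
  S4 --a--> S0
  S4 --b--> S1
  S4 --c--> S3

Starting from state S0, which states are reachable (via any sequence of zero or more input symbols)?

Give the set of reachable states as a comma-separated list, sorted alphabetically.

Answer: S0, S1, S2, S3, S4

Derivation:
BFS from S0:
  visit S0: S0--a-->S3 (new), S0--b-->S4 (new), S0--c-->S1 (new)
  visit S3: S3--a-->S1 (seen), S3--b-->S1 (seen), S3--c-->S2 (new)
  visit S4: S4--a-->S0 (seen), S4--b-->S1 (seen), S4--c-->S3 (seen)
  visit S1: S1--a-->S1 (seen), S1--b-->S4 (seen), S1--c-->S2 (seen)
  visit S2: S2--a-->S4 (seen), S2--b-->S4 (seen), S2--c-->S2 (seen)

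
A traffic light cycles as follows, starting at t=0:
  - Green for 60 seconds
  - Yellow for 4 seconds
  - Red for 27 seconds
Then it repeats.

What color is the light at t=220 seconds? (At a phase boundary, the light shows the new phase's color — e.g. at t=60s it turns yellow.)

Answer: green

Derivation:
Cycle length = 60 + 4 + 27 = 91s
t = 220, phase_t = 220 mod 91 = 38
38 < 60 (green end) → GREEN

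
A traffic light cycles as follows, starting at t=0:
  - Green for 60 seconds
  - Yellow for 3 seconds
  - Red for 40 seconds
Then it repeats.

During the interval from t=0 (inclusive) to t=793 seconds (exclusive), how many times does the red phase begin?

Answer: 8

Derivation:
Cycle = 60+3+40 = 103s
red phase starts at t = k*103 + 63 for k=0,1,2,...
Need k*103+63 < 793 → k < 7.087
k ∈ {0, ..., 7} → 8 starts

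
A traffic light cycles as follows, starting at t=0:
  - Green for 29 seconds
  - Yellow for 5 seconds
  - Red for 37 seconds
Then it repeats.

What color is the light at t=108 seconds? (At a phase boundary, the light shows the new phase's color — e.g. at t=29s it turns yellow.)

Cycle length = 29 + 5 + 37 = 71s
t = 108, phase_t = 108 mod 71 = 37
37 >= 34 → RED

Answer: red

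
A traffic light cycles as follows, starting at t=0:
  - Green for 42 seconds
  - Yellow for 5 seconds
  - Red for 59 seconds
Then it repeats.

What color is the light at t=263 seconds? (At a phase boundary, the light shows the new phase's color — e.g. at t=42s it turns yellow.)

Cycle length = 42 + 5 + 59 = 106s
t = 263, phase_t = 263 mod 106 = 51
51 >= 47 → RED

Answer: red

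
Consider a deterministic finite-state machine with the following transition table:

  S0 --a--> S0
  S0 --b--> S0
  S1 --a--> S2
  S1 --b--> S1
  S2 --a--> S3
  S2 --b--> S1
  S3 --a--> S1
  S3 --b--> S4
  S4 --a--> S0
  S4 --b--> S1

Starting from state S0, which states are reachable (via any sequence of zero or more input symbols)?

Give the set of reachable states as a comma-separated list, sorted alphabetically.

Answer: S0

Derivation:
BFS from S0:
  visit S0: S0--a-->S0 (seen), S0--b-->S0 (seen)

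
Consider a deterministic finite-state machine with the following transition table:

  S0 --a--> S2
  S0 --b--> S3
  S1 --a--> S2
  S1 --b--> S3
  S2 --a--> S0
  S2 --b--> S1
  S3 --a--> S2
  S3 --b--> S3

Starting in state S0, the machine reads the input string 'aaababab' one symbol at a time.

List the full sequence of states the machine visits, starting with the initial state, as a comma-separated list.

Answer: S0, S2, S0, S2, S1, S2, S1, S2, S1

Derivation:
Start: S0
  read 'a': S0 --a--> S2
  read 'a': S2 --a--> S0
  read 'a': S0 --a--> S2
  read 'b': S2 --b--> S1
  read 'a': S1 --a--> S2
  read 'b': S2 --b--> S1
  read 'a': S1 --a--> S2
  read 'b': S2 --b--> S1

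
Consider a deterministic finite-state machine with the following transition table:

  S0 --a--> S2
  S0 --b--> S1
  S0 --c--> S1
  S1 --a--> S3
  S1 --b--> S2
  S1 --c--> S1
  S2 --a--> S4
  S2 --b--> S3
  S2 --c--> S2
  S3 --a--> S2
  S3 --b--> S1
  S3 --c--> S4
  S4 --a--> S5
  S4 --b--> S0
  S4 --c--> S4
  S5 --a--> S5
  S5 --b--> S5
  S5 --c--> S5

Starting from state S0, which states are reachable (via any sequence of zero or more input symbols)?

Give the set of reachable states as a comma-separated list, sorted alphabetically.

BFS from S0:
  visit S0: S0--a-->S2 (new), S0--b-->S1 (new), S0--c-->S1 (seen)
  visit S2: S2--a-->S4 (new), S2--b-->S3 (new), S2--c-->S2 (seen)
  visit S1: S1--a-->S3 (seen), S1--b-->S2 (seen), S1--c-->S1 (seen)
  visit S4: S4--a-->S5 (new), S4--b-->S0 (seen), S4--c-->S4 (seen)
  visit S3: S3--a-->S2 (seen), S3--b-->S1 (seen), S3--c-->S4 (seen)
  visit S5: S5--a-->S5 (seen), S5--b-->S5 (seen), S5--c-->S5 (seen)

Answer: S0, S1, S2, S3, S4, S5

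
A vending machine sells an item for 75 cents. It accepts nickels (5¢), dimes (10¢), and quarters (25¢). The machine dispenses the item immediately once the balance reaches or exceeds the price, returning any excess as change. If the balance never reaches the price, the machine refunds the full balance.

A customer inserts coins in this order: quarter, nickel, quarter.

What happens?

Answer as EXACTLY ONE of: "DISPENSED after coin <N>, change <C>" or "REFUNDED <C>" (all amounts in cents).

Price: 75¢
Coin 1 (quarter, 25¢): balance = 25¢
Coin 2 (nickel, 5¢): balance = 30¢
Coin 3 (quarter, 25¢): balance = 55¢
All coins inserted, balance 55¢ < price 75¢ → REFUND 55¢

Answer: REFUNDED 55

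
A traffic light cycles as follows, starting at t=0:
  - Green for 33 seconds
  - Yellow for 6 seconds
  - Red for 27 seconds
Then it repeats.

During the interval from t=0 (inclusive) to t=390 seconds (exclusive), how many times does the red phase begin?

Answer: 6

Derivation:
Cycle = 33+6+27 = 66s
red phase starts at t = k*66 + 39 for k=0,1,2,...
Need k*66+39 < 390 → k < 5.318
k ∈ {0, ..., 5} → 6 starts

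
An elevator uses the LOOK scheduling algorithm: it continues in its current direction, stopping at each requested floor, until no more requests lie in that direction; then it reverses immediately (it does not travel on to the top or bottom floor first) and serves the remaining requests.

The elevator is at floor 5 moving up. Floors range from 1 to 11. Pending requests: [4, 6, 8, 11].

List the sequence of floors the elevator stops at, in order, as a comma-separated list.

Current: 5, moving UP
Serve above first (ascending): [6, 8, 11]
Then reverse, serve below (descending): [4]

Answer: 6, 8, 11, 4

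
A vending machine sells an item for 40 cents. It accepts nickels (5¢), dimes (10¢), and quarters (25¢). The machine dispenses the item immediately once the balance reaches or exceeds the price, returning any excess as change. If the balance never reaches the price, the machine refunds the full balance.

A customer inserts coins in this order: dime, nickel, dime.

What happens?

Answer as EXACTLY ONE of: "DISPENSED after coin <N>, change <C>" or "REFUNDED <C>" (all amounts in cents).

Price: 40¢
Coin 1 (dime, 10¢): balance = 10¢
Coin 2 (nickel, 5¢): balance = 15¢
Coin 3 (dime, 10¢): balance = 25¢
All coins inserted, balance 25¢ < price 40¢ → REFUND 25¢

Answer: REFUNDED 25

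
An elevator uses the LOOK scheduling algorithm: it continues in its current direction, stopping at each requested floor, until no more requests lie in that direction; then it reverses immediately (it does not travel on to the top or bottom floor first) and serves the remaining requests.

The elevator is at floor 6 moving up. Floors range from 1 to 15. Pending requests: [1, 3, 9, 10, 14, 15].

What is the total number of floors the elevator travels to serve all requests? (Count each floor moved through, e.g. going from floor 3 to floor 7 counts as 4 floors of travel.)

Answer: 23

Derivation:
Start at floor 6 moving up, LOOK stop order: [9, 10, 14, 15, 3, 1]
  6 → 9: |9-6| = 3, total = 3
  9 → 10: |10-9| = 1, total = 4
  10 → 14: |14-10| = 4, total = 8
  14 → 15: |15-14| = 1, total = 9
  15 → 3: |3-15| = 12, total = 21
  3 → 1: |1-3| = 2, total = 23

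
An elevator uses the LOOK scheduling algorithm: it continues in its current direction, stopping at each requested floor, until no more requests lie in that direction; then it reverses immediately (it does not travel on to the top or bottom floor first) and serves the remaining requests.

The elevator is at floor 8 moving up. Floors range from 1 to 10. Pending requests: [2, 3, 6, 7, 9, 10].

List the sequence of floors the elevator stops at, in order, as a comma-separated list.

Answer: 9, 10, 7, 6, 3, 2

Derivation:
Current: 8, moving UP
Serve above first (ascending): [9, 10]
Then reverse, serve below (descending): [7, 6, 3, 2]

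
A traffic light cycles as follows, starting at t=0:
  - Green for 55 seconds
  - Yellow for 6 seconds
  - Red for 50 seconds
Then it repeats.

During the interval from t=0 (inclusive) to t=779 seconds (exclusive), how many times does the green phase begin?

Cycle = 55+6+50 = 111s
green phase starts at t = k*111 + 0 for k=0,1,2,...
Need k*111+0 < 779 → k < 7.018
k ∈ {0, ..., 7} → 8 starts

Answer: 8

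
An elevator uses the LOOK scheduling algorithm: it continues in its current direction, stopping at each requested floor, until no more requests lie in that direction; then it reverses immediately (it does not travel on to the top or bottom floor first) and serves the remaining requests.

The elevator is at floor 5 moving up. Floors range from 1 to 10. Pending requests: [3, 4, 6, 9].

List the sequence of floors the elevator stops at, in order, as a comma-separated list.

Current: 5, moving UP
Serve above first (ascending): [6, 9]
Then reverse, serve below (descending): [4, 3]

Answer: 6, 9, 4, 3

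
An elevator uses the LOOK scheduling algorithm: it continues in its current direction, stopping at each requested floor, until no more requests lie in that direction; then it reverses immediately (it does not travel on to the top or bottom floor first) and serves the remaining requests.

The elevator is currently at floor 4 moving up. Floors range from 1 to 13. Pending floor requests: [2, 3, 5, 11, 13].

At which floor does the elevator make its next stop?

Current floor: 4, direction: up
Requests above: [5, 11, 13]
Requests below: [2, 3]
Moving up and requests lie above → nearest above is min([5, 11, 13]) = 5

Answer: 5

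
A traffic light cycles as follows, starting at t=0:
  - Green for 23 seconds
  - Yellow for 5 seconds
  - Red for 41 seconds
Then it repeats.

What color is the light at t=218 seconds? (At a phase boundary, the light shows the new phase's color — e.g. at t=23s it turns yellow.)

Answer: green

Derivation:
Cycle length = 23 + 5 + 41 = 69s
t = 218, phase_t = 218 mod 69 = 11
11 < 23 (green end) → GREEN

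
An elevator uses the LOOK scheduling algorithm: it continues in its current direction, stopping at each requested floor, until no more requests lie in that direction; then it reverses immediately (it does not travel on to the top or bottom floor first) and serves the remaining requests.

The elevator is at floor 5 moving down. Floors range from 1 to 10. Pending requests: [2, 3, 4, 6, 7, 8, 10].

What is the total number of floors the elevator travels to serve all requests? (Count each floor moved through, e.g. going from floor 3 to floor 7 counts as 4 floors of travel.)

Start at floor 5 moving down, LOOK stop order: [4, 3, 2, 6, 7, 8, 10]
  5 → 4: |4-5| = 1, total = 1
  4 → 3: |3-4| = 1, total = 2
  3 → 2: |2-3| = 1, total = 3
  2 → 6: |6-2| = 4, total = 7
  6 → 7: |7-6| = 1, total = 8
  7 → 8: |8-7| = 1, total = 9
  8 → 10: |10-8| = 2, total = 11

Answer: 11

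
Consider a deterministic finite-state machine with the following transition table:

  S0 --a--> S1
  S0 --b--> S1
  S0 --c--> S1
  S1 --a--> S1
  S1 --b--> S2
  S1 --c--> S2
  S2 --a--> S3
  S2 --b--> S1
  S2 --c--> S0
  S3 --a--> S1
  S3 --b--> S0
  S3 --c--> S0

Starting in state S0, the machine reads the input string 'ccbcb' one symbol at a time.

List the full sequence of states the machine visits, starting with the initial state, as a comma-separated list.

Start: S0
  read 'c': S0 --c--> S1
  read 'c': S1 --c--> S2
  read 'b': S2 --b--> S1
  read 'c': S1 --c--> S2
  read 'b': S2 --b--> S1

Answer: S0, S1, S2, S1, S2, S1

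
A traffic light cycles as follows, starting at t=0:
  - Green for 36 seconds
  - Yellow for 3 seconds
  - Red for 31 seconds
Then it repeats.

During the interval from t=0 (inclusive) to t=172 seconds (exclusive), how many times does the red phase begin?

Cycle = 36+3+31 = 70s
red phase starts at t = k*70 + 39 for k=0,1,2,...
Need k*70+39 < 172 → k < 1.900
k ∈ {0, ..., 1} → 2 starts

Answer: 2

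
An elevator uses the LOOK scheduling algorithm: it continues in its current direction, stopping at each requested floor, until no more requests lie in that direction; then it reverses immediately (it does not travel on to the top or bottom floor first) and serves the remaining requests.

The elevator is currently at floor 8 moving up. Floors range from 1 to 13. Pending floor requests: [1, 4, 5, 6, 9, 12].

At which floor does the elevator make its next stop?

Current floor: 8, direction: up
Requests above: [9, 12]
Requests below: [1, 4, 5, 6]
Moving up and requests lie above → nearest above is min([9, 12]) = 9

Answer: 9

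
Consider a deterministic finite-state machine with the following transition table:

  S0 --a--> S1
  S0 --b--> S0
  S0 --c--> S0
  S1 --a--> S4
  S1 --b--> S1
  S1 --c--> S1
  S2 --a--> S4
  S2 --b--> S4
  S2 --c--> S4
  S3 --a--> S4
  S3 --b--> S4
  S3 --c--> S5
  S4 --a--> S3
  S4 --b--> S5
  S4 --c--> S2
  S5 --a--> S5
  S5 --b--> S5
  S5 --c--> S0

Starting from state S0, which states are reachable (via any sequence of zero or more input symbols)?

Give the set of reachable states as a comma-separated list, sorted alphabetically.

Answer: S0, S1, S2, S3, S4, S5

Derivation:
BFS from S0:
  visit S0: S0--a-->S1 (new), S0--b-->S0 (seen), S0--c-->S0 (seen)
  visit S1: S1--a-->S4 (new), S1--b-->S1 (seen), S1--c-->S1 (seen)
  visit S4: S4--a-->S3 (new), S4--b-->S5 (new), S4--c-->S2 (new)
  visit S3: S3--a-->S4 (seen), S3--b-->S4 (seen), S3--c-->S5 (seen)
  visit S5: S5--a-->S5 (seen), S5--b-->S5 (seen), S5--c-->S0 (seen)
  visit S2: S2--a-->S4 (seen), S2--b-->S4 (seen), S2--c-->S4 (seen)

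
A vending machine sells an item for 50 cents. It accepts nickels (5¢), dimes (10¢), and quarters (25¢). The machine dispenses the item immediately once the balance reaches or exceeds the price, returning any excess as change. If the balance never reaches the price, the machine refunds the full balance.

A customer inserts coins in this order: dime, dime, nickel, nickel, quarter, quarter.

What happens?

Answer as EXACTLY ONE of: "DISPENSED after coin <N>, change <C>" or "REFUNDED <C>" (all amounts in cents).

Price: 50¢
Coin 1 (dime, 10¢): balance = 10¢
Coin 2 (dime, 10¢): balance = 20¢
Coin 3 (nickel, 5¢): balance = 25¢
Coin 4 (nickel, 5¢): balance = 30¢
Coin 5 (quarter, 25¢): balance = 55¢
  → balance >= price → DISPENSE, change = 55 - 50 = 5¢

Answer: DISPENSED after coin 5, change 5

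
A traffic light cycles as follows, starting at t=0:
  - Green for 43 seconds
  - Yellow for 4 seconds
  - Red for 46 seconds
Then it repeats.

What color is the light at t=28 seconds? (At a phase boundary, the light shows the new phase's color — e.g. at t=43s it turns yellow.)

Answer: green

Derivation:
Cycle length = 43 + 4 + 46 = 93s
t = 28, phase_t = 28 mod 93 = 28
28 < 43 (green end) → GREEN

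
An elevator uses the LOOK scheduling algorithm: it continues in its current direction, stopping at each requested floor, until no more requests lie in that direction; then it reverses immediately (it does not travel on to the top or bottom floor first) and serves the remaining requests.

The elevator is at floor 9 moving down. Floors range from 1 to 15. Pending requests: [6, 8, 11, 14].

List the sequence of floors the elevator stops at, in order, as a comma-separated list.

Current: 9, moving DOWN
Serve below first (descending): [8, 6]
Then reverse, serve above (ascending): [11, 14]

Answer: 8, 6, 11, 14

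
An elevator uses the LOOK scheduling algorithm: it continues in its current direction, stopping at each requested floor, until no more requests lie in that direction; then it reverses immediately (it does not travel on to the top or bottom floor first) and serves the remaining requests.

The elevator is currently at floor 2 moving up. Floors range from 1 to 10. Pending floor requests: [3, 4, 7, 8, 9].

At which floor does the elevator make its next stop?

Current floor: 2, direction: up
Requests above: [3, 4, 7, 8, 9]
Requests below: []
Moving up and requests lie above → nearest above is min([3, 4, 7, 8, 9]) = 3

Answer: 3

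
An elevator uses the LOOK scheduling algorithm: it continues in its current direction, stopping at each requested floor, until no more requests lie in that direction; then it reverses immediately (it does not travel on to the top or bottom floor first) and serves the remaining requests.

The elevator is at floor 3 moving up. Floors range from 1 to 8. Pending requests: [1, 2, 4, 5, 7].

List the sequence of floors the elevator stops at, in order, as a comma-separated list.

Current: 3, moving UP
Serve above first (ascending): [4, 5, 7]
Then reverse, serve below (descending): [2, 1]

Answer: 4, 5, 7, 2, 1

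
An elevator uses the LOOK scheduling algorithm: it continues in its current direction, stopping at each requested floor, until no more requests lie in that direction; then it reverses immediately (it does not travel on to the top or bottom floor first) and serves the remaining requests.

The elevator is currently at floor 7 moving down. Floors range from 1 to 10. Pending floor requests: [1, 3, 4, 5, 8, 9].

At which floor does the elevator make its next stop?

Current floor: 7, direction: down
Requests above: [8, 9]
Requests below: [1, 3, 4, 5]
Moving down and requests lie below → nearest below is max([1, 3, 4, 5]) = 5

Answer: 5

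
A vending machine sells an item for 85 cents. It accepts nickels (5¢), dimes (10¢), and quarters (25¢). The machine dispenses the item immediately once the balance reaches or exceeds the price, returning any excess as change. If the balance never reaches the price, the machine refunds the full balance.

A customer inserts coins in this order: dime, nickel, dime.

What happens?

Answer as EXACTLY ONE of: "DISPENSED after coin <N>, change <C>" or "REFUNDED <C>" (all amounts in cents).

Price: 85¢
Coin 1 (dime, 10¢): balance = 10¢
Coin 2 (nickel, 5¢): balance = 15¢
Coin 3 (dime, 10¢): balance = 25¢
All coins inserted, balance 25¢ < price 85¢ → REFUND 25¢

Answer: REFUNDED 25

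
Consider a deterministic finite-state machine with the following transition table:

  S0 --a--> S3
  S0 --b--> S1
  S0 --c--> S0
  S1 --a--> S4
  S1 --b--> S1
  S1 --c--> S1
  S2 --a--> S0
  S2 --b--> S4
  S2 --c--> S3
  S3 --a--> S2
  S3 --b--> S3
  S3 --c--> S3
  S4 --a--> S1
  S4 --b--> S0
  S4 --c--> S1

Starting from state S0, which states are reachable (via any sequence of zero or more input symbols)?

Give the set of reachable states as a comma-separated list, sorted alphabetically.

BFS from S0:
  visit S0: S0--a-->S3 (new), S0--b-->S1 (new), S0--c-->S0 (seen)
  visit S3: S3--a-->S2 (new), S3--b-->S3 (seen), S3--c-->S3 (seen)
  visit S1: S1--a-->S4 (new), S1--b-->S1 (seen), S1--c-->S1 (seen)
  visit S2: S2--a-->S0 (seen), S2--b-->S4 (seen), S2--c-->S3 (seen)
  visit S4: S4--a-->S1 (seen), S4--b-->S0 (seen), S4--c-->S1 (seen)

Answer: S0, S1, S2, S3, S4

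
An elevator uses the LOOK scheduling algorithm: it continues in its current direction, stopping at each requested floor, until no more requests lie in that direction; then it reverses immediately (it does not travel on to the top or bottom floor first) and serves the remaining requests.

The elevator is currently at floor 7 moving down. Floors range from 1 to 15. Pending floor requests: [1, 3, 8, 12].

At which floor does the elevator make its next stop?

Answer: 3

Derivation:
Current floor: 7, direction: down
Requests above: [8, 12]
Requests below: [1, 3]
Moving down and requests lie below → nearest below is max([1, 3]) = 3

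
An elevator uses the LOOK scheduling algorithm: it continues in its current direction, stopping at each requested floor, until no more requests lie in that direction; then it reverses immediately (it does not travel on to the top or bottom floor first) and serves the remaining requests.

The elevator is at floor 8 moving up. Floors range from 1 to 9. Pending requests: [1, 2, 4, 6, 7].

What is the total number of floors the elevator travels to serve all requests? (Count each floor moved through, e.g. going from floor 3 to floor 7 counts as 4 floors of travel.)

Start at floor 8 moving up, LOOK stop order: [7, 6, 4, 2, 1]
  8 → 7: |7-8| = 1, total = 1
  7 → 6: |6-7| = 1, total = 2
  6 → 4: |4-6| = 2, total = 4
  4 → 2: |2-4| = 2, total = 6
  2 → 1: |1-2| = 1, total = 7

Answer: 7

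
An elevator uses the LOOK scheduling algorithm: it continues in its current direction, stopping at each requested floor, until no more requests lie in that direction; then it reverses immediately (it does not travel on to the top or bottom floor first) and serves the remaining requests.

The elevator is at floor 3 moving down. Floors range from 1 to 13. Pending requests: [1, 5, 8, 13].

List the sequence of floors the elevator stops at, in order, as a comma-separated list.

Answer: 1, 5, 8, 13

Derivation:
Current: 3, moving DOWN
Serve below first (descending): [1]
Then reverse, serve above (ascending): [5, 8, 13]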